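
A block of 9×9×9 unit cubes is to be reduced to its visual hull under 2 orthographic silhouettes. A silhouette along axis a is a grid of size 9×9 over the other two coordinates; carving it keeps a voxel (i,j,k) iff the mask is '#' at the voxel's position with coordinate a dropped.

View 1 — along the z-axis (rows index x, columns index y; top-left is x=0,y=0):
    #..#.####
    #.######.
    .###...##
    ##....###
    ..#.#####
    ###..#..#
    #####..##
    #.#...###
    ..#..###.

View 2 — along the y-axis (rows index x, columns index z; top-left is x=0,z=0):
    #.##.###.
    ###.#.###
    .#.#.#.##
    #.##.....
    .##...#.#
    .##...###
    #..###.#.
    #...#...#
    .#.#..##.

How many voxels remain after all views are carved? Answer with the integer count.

240 voxels

start: 9×9×9 = 729 voxels
V1 z: intersect with XY mask (50 set) -- 450 left
V2 y: intersect with XZ mask (42 set) -- 240 left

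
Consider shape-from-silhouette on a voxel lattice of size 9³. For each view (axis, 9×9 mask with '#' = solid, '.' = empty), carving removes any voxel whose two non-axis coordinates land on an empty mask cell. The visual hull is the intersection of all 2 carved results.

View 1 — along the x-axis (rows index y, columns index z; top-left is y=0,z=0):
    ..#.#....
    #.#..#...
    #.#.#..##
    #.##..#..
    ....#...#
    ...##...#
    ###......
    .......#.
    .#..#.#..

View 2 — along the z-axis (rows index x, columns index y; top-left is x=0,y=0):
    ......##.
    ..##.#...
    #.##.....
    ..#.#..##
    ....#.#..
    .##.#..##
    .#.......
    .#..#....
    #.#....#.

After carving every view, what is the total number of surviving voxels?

full grid |V| = 729
[1] x-view keeps 26 columns → grid now 234
[2] z-view keeps 25 columns → grid now 73

73 voxels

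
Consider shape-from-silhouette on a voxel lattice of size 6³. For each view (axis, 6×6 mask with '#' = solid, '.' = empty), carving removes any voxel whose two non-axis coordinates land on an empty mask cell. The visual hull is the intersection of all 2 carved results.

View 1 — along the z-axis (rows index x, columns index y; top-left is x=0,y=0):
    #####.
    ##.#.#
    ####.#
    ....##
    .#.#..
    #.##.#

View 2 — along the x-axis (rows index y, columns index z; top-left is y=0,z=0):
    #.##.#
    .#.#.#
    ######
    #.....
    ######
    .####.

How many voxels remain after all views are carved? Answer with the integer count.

|visual hull| = 79

start: 6×6×6 = 216 voxels
carve view 1 (along z, XY-mask fill 22/36): 132 voxels remain
carve view 2 (along x, YZ-mask fill 24/36): 79 voxels remain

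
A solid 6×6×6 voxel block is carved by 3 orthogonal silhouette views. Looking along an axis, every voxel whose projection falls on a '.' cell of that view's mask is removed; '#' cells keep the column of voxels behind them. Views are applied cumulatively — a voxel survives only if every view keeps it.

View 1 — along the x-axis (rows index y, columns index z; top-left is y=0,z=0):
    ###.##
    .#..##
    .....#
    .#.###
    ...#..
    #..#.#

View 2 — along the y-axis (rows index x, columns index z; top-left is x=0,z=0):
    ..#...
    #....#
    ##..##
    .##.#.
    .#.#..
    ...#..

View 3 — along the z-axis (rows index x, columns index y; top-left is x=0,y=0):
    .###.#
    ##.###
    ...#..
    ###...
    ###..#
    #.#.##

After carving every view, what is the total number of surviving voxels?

19 voxels

full grid |V| = 216
  1. axis=0 (YZ plane), |mask|=17  ⇒  voxels=102
  2. axis=1 (XZ plane), |mask|=13  ⇒  voxels=37
  3. axis=2 (XY plane), |mask|=21  ⇒  voxels=19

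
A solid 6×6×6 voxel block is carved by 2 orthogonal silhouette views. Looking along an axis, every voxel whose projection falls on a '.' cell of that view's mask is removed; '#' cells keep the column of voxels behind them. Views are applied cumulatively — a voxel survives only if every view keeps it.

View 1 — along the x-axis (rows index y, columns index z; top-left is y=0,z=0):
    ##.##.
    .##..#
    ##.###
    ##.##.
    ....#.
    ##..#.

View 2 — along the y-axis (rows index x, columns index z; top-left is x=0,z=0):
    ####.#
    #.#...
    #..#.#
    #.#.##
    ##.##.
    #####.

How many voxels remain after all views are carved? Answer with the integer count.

full grid |V| = 216
V1 x: intersect with YZ mask (20 set) -- 120 left
V2 y: intersect with XZ mask (23 set) -- 76 left

|visual hull| = 76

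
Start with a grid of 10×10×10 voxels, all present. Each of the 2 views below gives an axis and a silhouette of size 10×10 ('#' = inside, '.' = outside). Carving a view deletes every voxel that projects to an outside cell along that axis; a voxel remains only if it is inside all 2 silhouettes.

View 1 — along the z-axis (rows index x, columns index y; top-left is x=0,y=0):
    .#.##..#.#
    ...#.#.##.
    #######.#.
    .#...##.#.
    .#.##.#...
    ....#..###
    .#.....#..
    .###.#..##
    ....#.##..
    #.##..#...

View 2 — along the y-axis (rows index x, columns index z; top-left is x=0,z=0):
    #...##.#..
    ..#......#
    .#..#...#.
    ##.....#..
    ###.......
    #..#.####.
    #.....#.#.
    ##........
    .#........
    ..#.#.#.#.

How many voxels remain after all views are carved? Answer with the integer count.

137 voxels

initial block: 10^3 = 1000
carve view 1 (along z, XY-mask fill 44/100): 440 voxels remain
carve view 2 (along y, XZ-mask fill 31/100): 137 voxels remain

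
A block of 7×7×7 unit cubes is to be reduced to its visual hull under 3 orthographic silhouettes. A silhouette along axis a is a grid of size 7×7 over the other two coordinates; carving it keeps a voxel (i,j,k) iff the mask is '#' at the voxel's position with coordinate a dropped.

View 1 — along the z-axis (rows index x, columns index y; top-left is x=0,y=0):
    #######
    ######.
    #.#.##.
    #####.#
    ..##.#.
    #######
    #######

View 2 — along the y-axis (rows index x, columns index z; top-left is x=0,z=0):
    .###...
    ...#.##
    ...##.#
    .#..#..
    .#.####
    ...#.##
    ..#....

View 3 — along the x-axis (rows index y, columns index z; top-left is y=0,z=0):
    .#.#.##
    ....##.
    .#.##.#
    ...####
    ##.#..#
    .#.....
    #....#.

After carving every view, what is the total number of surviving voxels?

initial block: 7^3 = 343
  1. axis=2 (XY plane), |mask|=40  ⇒  voxels=280
  2. axis=1 (XZ plane), |mask|=20  ⇒  voxels=106
  3. axis=0 (YZ plane), |mask|=21  ⇒  voxels=53

|visual hull| = 53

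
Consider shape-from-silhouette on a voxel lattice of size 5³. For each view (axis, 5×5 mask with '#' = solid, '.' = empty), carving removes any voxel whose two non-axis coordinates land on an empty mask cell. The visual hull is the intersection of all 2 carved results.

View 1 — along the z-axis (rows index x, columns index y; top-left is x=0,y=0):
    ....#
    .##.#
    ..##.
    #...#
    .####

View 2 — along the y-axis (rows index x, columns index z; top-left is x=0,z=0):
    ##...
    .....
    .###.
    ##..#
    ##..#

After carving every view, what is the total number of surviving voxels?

start: 5×5×5 = 125 voxels
carve view 1 (along z, XY-mask fill 12/25): 60 voxels remain
carve view 2 (along y, XZ-mask fill 11/25): 26 voxels remain

remaining voxels: 26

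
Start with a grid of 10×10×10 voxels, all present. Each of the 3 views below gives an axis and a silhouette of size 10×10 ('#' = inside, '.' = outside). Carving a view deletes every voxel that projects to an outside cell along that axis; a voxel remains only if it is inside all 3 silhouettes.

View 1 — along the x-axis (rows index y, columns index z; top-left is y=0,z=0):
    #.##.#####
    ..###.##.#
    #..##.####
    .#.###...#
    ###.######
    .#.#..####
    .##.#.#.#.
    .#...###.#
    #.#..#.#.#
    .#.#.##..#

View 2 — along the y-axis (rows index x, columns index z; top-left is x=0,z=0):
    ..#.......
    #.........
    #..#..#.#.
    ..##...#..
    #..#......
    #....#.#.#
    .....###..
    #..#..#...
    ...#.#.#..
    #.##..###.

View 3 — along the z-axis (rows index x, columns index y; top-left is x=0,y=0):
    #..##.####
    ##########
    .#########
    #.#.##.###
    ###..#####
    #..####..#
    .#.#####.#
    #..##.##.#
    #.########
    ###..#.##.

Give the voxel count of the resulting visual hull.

start: 10×10×10 = 1000 voxels
  1. axis=0 (YZ plane), |mask|=61  ⇒  voxels=610
  2. axis=1 (XZ plane), |mask|=30  ⇒  voxels=179
  3. axis=2 (XY plane), |mask|=75  ⇒  voxels=127

remaining voxels: 127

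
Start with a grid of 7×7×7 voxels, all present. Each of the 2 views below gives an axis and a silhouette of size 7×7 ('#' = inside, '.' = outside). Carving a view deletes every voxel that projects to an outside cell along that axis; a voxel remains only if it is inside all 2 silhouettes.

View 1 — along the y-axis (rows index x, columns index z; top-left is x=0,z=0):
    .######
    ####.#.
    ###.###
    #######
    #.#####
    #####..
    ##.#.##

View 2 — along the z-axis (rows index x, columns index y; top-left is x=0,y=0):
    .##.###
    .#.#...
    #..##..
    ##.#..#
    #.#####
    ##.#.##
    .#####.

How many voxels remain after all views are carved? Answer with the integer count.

initial block: 7^3 = 343
after view 1 [y-axis, 40 of 49 cells solid] → remaining = 280
after view 2 [z-axis, 30 of 49 cells solid] → remaining = 172

voxel count = 172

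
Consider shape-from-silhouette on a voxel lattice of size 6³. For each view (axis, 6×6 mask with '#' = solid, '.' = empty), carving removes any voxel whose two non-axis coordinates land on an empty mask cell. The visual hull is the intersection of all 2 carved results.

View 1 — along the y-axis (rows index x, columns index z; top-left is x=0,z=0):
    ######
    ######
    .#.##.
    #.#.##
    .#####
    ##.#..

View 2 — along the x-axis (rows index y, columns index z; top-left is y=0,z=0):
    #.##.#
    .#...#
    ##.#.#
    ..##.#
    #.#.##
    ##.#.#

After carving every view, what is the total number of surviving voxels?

full grid |V| = 216
V1 y: intersect with XZ mask (27 set) -- 162 left
V2 x: intersect with YZ mask (21 set) -- 92 left

voxel count = 92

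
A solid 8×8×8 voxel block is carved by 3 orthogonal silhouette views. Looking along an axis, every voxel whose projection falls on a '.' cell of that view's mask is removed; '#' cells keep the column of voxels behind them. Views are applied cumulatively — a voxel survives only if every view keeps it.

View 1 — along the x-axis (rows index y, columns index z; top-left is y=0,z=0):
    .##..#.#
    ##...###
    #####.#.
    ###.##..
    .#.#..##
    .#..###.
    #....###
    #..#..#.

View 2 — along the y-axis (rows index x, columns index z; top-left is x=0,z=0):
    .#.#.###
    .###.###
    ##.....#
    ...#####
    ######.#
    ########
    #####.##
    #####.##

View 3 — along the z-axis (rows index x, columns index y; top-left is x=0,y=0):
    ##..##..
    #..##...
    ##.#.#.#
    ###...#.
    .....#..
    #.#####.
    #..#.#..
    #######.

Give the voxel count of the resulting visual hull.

voxel count = 112

initial block: 8^3 = 512
V1 x: intersect with YZ mask (35 set) -- 280 left
V2 y: intersect with XZ mask (48 set) -- 211 left
V3 z: intersect with XY mask (33 set) -- 112 left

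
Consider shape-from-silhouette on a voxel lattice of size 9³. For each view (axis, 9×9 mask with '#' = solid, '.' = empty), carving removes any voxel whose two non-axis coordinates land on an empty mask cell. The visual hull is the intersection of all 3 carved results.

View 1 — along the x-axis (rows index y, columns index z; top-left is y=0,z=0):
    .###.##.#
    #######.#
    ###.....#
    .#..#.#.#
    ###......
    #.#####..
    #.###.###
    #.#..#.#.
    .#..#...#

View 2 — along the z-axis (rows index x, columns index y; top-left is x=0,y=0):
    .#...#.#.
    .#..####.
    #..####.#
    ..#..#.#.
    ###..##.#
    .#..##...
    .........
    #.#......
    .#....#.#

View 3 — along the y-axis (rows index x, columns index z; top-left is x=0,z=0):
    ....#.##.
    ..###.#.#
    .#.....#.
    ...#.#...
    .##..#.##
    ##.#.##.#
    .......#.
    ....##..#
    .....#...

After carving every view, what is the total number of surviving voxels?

start: 9×9×9 = 729 voxels
after view 1 [x-axis, 45 of 81 cells solid] → remaining = 405
after view 2 [z-axis, 31 of 81 cells solid] → remaining = 168
after view 3 [y-axis, 28 of 81 cells solid] → remaining = 63

remaining voxels: 63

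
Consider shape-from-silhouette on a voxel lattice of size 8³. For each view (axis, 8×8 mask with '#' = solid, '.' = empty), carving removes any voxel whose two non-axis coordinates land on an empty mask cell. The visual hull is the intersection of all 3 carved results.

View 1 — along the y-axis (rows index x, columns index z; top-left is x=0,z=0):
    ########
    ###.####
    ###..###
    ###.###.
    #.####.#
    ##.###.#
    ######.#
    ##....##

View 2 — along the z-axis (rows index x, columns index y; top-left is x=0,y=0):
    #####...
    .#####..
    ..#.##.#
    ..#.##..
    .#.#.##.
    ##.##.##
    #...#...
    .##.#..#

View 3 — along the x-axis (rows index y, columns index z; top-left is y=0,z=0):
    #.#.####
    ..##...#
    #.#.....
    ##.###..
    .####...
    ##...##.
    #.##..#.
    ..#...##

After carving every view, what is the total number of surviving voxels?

initial block: 8^3 = 512
  1. axis=1 (XZ plane), |mask|=50  ⇒  voxels=400
  2. axis=2 (XY plane), |mask|=33  ⇒  voxels=207
  3. axis=0 (YZ plane), |mask|=31  ⇒  voxels=98

remaining voxels: 98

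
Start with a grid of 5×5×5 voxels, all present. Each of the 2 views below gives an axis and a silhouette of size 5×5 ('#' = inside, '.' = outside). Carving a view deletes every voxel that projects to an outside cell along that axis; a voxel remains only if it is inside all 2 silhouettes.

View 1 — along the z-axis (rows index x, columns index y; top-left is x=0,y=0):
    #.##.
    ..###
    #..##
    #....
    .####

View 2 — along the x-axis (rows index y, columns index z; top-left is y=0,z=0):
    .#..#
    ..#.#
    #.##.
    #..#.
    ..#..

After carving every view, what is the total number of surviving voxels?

before carving: 125 voxels (5×5×5)
carve view 1 (along z, XY-mask fill 14/25): 70 voxels remain
carve view 2 (along x, YZ-mask fill 10/25): 28 voxels remain

28 voxels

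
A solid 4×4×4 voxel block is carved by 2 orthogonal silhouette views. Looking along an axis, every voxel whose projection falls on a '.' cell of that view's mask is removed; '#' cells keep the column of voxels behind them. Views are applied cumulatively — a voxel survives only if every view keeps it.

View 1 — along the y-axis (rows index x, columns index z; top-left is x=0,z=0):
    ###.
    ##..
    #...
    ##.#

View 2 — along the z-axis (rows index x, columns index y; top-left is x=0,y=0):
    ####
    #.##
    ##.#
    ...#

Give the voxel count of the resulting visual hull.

remaining voxels: 24

full grid |V| = 64
  1. axis=1 (XZ plane), |mask|=9  ⇒  voxels=36
  2. axis=2 (XY plane), |mask|=11  ⇒  voxels=24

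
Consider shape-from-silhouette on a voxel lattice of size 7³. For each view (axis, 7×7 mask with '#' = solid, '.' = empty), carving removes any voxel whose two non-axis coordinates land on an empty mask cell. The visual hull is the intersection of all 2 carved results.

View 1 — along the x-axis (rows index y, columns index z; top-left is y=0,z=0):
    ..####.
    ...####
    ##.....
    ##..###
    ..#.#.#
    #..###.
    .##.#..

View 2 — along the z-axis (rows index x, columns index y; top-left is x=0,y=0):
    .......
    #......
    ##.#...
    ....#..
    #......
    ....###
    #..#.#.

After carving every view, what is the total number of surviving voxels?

before carving: 343 voxels (7×7×7)
step 1: project along x, AND mask (25/49) → |grid| = 175
step 2: project along z, AND mask (12/49) → |grid| = 47

remaining voxels: 47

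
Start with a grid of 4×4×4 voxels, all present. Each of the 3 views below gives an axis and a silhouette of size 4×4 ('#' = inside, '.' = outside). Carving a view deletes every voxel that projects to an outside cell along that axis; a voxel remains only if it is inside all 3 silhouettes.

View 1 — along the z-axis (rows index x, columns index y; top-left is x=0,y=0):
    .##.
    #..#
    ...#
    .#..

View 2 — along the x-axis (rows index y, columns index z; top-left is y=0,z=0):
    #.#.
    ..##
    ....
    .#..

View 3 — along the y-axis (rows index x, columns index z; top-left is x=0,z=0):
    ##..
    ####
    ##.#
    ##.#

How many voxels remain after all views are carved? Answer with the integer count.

|visual hull| = 5

initial block: 4^3 = 64
[1] z-view keeps 6 columns → grid now 24
[2] x-view keeps 5 columns → grid now 8
[3] y-view keeps 12 columns → grid now 5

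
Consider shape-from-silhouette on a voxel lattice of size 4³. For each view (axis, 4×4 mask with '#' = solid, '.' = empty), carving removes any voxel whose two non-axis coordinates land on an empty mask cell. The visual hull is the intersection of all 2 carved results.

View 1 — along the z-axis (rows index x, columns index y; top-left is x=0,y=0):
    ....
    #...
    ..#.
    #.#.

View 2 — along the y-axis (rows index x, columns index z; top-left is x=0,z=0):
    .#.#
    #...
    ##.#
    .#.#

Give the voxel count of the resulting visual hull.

full grid |V| = 64
V1 z: intersect with XY mask (4 set) -- 16 left
V2 y: intersect with XZ mask (8 set) -- 8 left

remaining voxels: 8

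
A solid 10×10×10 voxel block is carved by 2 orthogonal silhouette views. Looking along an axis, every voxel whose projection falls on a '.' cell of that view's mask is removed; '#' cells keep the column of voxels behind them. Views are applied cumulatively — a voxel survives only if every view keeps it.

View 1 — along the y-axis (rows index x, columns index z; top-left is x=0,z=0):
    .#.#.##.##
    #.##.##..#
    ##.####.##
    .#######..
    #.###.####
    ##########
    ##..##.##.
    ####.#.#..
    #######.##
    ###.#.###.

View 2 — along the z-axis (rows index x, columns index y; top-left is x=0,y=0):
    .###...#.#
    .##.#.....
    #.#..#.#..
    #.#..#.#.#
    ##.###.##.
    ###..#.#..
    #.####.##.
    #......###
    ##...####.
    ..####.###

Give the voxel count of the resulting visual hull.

before carving: 1000 voxels (10×10×10)
step 1: project along y, AND mask (73/100) → |grid| = 730
step 2: project along z, AND mask (53/100) → |grid| = 390

remaining voxels: 390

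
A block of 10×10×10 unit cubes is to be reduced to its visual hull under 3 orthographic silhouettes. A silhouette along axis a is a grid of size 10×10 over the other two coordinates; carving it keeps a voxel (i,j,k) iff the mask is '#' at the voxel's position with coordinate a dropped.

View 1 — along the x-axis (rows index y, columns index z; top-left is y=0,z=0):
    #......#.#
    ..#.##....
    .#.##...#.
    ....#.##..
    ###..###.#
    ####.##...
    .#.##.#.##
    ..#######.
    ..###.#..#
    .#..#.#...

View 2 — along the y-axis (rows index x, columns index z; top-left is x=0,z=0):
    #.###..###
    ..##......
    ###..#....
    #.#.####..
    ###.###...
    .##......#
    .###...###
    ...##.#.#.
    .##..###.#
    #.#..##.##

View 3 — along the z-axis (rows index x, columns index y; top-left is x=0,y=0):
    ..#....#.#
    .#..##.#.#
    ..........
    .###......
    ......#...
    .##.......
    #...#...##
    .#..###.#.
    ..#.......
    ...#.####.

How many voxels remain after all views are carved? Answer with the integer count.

|visual hull| = 64

initial block: 10^3 = 1000
after view 1 [x-axis, 47 of 100 cells solid] → remaining = 470
after view 2 [y-axis, 50 of 100 cells solid] → remaining = 236
after view 3 [z-axis, 29 of 100 cells solid] → remaining = 64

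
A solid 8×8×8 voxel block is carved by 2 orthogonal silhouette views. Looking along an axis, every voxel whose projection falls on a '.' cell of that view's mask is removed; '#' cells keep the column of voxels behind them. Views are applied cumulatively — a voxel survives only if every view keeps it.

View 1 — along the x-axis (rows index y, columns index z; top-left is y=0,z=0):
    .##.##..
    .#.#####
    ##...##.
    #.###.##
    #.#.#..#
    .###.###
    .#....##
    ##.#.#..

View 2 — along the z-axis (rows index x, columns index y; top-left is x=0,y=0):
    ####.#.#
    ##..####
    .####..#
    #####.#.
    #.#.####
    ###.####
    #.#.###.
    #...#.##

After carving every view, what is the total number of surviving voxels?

before carving: 512 voxels (8×8×8)
carve view 1 (along x, YZ-mask fill 37/64): 296 voxels remain
carve view 2 (along z, XY-mask fill 45/64): 200 voxels remain

voxel count = 200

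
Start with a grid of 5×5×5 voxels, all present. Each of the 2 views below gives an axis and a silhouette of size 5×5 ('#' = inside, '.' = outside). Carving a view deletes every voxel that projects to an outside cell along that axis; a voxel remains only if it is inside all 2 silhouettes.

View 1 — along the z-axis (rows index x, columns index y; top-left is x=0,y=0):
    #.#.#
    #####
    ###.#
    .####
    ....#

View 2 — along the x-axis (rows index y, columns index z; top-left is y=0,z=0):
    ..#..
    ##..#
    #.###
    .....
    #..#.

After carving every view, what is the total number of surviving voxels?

before carving: 125 voxels (5×5×5)
  1. axis=2 (XY plane), |mask|=17  ⇒  voxels=85
  2. axis=0 (YZ plane), |mask|=10  ⇒  voxels=38

voxel count = 38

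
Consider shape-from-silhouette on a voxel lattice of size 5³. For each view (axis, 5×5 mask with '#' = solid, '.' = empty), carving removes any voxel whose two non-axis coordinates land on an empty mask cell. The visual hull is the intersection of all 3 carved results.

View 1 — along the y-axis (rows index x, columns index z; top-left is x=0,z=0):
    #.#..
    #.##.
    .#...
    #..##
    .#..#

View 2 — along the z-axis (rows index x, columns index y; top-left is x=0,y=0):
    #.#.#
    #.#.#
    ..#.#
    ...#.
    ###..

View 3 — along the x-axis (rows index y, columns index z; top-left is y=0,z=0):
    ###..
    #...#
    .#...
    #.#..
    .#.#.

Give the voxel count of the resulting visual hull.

start: 5×5×5 = 125 voxels
carve view 1 (along y, XZ-mask fill 11/25): 55 voxels remain
carve view 2 (along z, XY-mask fill 12/25): 26 voxels remain
carve view 3 (along x, YZ-mask fill 10/25): 11 voxels remain

voxel count = 11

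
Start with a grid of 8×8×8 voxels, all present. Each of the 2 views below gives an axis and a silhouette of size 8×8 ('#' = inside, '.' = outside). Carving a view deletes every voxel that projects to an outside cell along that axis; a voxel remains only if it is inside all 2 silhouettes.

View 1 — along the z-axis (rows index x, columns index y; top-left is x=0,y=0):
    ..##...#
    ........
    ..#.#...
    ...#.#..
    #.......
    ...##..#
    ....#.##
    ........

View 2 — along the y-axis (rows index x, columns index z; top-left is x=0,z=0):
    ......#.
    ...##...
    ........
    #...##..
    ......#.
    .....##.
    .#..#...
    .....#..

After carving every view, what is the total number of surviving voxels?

voxel count = 22

full grid |V| = 512
after view 1 [z-axis, 14 of 64 cells solid] → remaining = 112
after view 2 [y-axis, 12 of 64 cells solid] → remaining = 22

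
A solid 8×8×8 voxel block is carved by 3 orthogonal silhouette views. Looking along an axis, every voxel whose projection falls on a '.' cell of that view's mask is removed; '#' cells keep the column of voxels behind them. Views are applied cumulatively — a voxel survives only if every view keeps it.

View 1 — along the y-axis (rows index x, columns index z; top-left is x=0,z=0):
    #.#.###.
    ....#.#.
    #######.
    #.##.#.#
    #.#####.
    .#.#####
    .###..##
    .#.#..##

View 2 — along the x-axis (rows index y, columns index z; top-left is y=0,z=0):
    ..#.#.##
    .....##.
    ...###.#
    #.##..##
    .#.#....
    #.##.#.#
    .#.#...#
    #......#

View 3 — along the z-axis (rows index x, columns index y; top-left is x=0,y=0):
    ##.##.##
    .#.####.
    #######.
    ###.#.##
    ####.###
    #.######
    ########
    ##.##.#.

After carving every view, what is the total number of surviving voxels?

voxel count = 109

start: 8×8×8 = 512 voxels
after view 1 [y-axis, 40 of 64 cells solid] → remaining = 320
after view 2 [x-axis, 27 of 64 cells solid] → remaining = 135
after view 3 [z-axis, 51 of 64 cells solid] → remaining = 109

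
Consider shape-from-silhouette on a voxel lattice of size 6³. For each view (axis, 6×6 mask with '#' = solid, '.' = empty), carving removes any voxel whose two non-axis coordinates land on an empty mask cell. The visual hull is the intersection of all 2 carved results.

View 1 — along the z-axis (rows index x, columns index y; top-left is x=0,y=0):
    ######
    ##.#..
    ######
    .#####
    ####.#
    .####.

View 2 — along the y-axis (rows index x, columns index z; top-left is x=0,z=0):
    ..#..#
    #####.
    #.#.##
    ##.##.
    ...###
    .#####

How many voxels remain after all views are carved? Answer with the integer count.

remaining voxels: 106

full grid |V| = 216
[1] z-view keeps 29 columns → grid now 174
[2] y-view keeps 23 columns → grid now 106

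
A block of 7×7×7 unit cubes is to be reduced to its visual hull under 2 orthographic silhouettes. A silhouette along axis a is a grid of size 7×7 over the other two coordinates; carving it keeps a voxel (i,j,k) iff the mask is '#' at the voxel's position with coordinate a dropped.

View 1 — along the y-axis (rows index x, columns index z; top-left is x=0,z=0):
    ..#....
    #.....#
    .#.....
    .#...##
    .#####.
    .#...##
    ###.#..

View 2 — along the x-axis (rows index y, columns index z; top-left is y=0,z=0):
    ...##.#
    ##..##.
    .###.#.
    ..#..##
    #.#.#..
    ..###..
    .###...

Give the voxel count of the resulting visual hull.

voxel count = 61

before carving: 343 voxels (7×7×7)
carve view 1 (along y, XZ-mask fill 19/49): 133 voxels remain
carve view 2 (along x, YZ-mask fill 23/49): 61 voxels remain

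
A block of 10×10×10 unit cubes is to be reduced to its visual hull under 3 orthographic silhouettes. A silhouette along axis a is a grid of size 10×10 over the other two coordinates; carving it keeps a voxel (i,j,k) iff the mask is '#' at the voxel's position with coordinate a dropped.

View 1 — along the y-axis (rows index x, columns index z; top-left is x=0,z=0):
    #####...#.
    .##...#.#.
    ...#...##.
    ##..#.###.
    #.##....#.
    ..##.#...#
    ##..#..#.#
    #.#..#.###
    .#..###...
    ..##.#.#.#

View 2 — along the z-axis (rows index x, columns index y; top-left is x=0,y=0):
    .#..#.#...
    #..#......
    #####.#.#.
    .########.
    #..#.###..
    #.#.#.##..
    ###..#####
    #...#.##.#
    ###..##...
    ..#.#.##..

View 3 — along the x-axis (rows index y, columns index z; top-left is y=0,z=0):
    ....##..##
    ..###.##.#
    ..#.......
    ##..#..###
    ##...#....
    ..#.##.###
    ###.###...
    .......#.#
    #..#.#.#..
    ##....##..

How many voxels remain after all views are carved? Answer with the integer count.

start: 10×10×10 = 1000 voxels
step 1: project along y, AND mask (47/100) → |grid| = 470
step 2: project along z, AND mask (52/100) → |grid| = 245
step 3: project along x, AND mask (42/100) → |grid| = 99

99 voxels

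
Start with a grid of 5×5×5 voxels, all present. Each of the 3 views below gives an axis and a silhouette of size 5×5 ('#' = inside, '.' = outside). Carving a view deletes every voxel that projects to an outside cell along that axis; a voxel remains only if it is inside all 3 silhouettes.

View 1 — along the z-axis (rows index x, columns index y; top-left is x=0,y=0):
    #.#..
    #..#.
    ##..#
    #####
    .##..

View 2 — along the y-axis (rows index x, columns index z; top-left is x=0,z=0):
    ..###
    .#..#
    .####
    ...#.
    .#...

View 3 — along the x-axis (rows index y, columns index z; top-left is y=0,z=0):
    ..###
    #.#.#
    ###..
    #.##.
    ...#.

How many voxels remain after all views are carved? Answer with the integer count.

remaining voxels: 15

before carving: 125 voxels (5×5×5)
  1. axis=2 (XY plane), |mask|=14  ⇒  voxels=70
  2. axis=1 (XZ plane), |mask|=11  ⇒  voxels=29
  3. axis=0 (YZ plane), |mask|=13  ⇒  voxels=15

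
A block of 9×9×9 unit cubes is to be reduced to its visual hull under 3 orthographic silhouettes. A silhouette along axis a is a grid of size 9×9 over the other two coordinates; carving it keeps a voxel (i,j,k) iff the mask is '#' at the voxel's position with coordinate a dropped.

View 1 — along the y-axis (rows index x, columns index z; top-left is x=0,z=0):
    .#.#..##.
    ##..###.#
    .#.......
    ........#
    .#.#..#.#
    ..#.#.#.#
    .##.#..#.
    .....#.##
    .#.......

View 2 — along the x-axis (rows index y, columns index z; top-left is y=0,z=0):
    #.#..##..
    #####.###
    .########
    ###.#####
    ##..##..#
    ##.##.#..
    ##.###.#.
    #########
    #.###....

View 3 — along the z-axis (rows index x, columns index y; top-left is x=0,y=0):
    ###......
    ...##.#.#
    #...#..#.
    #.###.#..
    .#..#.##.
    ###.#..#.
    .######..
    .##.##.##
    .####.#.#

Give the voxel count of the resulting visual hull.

before carving: 729 voxels (9×9×9)
step 1: project along y, AND mask (28/81) → |grid| = 252
step 2: project along x, AND mask (57/81) → |grid| = 174
step 3: project along z, AND mask (42/81) → |grid| = 93

voxel count = 93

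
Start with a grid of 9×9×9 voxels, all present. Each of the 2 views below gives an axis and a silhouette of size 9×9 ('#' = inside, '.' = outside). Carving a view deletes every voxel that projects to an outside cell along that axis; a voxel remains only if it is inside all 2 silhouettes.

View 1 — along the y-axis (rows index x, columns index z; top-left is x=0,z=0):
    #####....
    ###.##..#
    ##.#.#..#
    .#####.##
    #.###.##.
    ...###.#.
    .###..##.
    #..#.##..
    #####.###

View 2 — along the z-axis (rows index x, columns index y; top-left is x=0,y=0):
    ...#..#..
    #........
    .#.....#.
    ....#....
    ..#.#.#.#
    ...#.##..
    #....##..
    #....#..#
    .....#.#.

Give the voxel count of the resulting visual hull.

112 voxels

before carving: 729 voxels (9×9×9)
after view 1 [y-axis, 50 of 81 cells solid] → remaining = 450
after view 2 [z-axis, 21 of 81 cells solid] → remaining = 112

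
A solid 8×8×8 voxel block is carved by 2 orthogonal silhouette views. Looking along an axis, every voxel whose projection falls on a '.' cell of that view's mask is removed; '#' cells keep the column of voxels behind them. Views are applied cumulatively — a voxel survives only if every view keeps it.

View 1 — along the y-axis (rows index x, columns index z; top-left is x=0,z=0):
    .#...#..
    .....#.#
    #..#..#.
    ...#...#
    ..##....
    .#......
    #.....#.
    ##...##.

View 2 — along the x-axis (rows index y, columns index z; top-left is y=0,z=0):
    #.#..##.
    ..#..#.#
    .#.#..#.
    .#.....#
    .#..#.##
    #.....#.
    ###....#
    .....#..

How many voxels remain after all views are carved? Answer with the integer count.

|visual hull| = 56

initial block: 8^3 = 512
after view 1 [y-axis, 18 of 64 cells solid] → remaining = 144
after view 2 [x-axis, 23 of 64 cells solid] → remaining = 56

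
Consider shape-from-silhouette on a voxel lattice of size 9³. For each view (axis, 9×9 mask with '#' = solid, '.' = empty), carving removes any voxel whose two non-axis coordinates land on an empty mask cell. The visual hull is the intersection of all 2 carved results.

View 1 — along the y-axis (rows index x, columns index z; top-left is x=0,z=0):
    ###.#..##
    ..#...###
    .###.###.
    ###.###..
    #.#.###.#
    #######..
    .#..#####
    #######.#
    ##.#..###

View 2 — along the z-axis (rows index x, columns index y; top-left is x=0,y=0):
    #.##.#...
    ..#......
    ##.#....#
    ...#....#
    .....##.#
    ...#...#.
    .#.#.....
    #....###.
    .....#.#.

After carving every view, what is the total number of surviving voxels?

remaining voxels: 152

before carving: 729 voxels (9×9×9)
carve view 1 (along y, XZ-mask fill 55/81): 495 voxels remain
carve view 2 (along z, XY-mask fill 24/81): 152 voxels remain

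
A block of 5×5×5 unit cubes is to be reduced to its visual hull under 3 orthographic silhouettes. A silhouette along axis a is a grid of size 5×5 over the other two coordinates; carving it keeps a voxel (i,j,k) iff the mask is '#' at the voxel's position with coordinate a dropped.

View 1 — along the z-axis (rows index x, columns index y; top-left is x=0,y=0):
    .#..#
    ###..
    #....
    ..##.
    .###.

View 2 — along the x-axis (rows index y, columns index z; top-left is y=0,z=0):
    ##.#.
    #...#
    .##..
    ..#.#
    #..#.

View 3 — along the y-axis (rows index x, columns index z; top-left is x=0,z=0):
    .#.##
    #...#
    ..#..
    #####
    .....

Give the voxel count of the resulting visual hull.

full grid |V| = 125
carve view 1 (along z, XY-mask fill 11/25): 55 voxels remain
carve view 2 (along x, YZ-mask fill 11/25): 24 voxels remain
carve view 3 (along y, XZ-mask fill 11/25): 9 voxels remain

9 voxels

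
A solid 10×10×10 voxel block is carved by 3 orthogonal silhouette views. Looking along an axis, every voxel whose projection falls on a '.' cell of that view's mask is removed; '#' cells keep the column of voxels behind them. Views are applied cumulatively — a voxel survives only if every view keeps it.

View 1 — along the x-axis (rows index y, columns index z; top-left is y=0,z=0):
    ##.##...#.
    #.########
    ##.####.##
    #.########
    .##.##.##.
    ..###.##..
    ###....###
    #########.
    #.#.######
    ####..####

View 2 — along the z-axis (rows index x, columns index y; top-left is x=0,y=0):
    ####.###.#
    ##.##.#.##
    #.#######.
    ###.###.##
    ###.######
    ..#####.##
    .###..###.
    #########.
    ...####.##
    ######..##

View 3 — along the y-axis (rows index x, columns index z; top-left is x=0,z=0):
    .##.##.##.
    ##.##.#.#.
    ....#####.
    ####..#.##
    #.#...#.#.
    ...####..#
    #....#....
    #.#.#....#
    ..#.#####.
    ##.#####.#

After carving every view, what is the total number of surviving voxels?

295 voxels

full grid |V| = 1000
V1 x: intersect with YZ mask (73 set) -- 730 left
V2 z: intersect with XY mask (76 set) -- 549 left
V3 y: intersect with XZ mask (53 set) -- 295 left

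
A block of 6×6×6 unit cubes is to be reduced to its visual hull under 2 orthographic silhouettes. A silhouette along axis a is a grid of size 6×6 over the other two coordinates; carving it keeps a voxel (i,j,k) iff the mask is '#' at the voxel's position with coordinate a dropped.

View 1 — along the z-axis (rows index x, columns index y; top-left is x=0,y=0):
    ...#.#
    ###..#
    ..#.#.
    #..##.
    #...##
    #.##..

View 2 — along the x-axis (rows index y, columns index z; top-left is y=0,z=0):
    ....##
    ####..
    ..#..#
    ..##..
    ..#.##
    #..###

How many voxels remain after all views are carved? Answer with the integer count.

initial block: 6^3 = 216
carve view 1 (along z, XY-mask fill 17/36): 102 voxels remain
carve view 2 (along x, YZ-mask fill 17/36): 45 voxels remain

|visual hull| = 45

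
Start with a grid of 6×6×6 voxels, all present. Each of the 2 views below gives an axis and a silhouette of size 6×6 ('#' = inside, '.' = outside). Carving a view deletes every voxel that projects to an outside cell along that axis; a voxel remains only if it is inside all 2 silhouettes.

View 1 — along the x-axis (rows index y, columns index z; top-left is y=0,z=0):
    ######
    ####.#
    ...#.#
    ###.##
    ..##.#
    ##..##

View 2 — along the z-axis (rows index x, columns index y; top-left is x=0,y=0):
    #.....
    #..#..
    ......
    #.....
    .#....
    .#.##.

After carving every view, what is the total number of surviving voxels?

voxel count = 41

initial block: 6^3 = 216
step 1: project along x, AND mask (25/36) → |grid| = 150
step 2: project along z, AND mask (8/36) → |grid| = 41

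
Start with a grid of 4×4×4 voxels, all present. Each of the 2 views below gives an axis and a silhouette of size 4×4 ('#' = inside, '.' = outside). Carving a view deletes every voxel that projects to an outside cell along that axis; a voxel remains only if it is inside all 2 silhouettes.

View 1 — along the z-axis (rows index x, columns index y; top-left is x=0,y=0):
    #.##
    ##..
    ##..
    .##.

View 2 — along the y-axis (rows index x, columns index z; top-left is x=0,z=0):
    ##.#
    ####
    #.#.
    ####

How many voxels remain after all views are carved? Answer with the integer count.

start: 4×4×4 = 64 voxels
carve view 1 (along z, XY-mask fill 9/16): 36 voxels remain
carve view 2 (along y, XZ-mask fill 13/16): 29 voxels remain

|visual hull| = 29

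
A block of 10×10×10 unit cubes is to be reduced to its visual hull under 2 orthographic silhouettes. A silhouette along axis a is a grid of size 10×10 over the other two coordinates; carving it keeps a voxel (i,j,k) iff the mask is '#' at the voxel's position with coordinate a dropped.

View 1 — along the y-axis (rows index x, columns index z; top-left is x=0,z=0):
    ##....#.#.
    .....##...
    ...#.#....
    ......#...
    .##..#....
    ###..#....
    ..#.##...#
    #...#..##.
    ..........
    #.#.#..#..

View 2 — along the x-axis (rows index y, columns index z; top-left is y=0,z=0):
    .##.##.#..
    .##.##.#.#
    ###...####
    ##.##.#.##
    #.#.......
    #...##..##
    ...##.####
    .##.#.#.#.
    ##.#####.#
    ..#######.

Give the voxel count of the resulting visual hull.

remaining voxels: 163

start: 10×10×10 = 1000 voxels
[1] y-view keeps 28 columns → grid now 280
[2] x-view keeps 58 columns → grid now 163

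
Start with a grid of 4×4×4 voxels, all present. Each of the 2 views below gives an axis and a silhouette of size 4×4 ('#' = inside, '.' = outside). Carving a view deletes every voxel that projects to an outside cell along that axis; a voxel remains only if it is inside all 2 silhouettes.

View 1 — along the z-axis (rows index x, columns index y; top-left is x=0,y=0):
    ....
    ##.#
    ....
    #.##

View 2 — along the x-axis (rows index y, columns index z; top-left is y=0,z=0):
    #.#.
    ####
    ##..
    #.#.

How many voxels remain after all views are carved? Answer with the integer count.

start: 4×4×4 = 64 voxels
[1] z-view keeps 6 columns → grid now 24
[2] x-view keeps 10 columns → grid now 14

|visual hull| = 14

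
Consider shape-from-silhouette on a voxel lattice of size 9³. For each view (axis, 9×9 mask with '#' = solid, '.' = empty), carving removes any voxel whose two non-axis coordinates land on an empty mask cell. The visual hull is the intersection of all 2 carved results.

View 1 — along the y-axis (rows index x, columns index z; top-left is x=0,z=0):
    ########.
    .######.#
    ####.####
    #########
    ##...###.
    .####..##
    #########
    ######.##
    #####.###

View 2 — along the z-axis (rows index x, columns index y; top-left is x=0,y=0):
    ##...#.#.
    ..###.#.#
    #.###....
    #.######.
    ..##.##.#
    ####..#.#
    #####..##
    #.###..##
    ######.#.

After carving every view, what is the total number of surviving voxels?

initial block: 9^3 = 729
step 1: project along y, AND mask (68/81) → |grid| = 612
step 2: project along z, AND mask (51/81) → |grid| = 390

|visual hull| = 390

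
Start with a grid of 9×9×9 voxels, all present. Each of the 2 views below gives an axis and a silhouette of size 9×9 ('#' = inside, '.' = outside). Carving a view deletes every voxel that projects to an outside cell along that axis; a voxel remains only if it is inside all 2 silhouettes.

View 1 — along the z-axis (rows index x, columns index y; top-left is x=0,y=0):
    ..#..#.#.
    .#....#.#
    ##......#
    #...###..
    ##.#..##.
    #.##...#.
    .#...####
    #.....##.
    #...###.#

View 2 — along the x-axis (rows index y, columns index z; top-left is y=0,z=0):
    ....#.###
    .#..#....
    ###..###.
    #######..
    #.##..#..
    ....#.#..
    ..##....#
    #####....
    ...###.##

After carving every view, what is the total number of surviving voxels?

|visual hull| = 137

before carving: 729 voxels (9×9×9)
[1] z-view keeps 35 columns → grid now 315
[2] x-view keeps 38 columns → grid now 137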